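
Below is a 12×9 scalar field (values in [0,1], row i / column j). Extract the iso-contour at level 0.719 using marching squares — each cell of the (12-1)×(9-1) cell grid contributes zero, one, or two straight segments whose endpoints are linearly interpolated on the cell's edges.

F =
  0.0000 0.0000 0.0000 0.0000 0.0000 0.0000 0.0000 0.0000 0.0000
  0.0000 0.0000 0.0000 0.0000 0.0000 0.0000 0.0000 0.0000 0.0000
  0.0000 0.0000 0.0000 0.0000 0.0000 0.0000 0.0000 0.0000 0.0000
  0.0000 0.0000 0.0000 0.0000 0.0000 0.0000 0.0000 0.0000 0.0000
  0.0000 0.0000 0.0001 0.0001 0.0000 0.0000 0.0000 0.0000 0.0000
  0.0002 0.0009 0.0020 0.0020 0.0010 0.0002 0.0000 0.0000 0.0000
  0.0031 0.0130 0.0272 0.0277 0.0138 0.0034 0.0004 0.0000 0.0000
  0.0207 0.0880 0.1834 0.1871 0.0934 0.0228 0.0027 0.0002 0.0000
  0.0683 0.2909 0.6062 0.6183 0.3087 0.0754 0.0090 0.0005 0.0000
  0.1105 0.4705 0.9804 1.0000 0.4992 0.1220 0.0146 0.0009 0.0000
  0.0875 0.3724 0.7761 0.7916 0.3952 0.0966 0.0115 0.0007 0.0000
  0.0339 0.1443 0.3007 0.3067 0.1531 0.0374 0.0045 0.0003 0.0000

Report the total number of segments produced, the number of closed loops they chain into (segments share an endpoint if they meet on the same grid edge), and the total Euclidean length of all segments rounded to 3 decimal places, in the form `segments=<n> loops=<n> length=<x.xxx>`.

cell (8,1): code 0100 → (8.301,2.000)–(9.000,1.487)
cell (8,2): code 1100 → (8.264,3.000)–(8.301,2.000)
cell (8,3): code 1000 → (9.000,3.561)–(8.264,3.000)
cell (9,1): code 0110 → (9.000,1.487)–(10.000,1.859)
cell (9,3): code 1001 → (10.000,3.183)–(9.000,3.561)
cell (10,1): code 0010 → (10.000,1.859)–(10.120,2.000)
cell (10,2): code 0011 → (10.120,2.000)–(10.150,3.000)
cell (10,3): code 0001 → (10.150,3.000)–(10.000,3.183)
total: 8 segments, chained into 1 closed loop(s), length Σ = 6.351094

segments=8 loops=1 length=6.351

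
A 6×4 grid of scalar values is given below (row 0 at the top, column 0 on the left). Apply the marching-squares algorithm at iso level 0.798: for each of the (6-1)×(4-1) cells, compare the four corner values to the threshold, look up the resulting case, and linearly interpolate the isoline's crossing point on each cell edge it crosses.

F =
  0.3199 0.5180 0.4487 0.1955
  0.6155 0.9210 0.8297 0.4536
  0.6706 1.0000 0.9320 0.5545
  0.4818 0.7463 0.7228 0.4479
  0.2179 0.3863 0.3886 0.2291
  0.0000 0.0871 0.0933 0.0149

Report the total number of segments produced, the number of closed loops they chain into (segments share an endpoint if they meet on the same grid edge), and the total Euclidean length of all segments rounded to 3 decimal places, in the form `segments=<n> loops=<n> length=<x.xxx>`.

segments=8 loops=1 length=6.455

cell (0,0): code 0100 → (0.695,1.000)–(1.000,0.597)
cell (0,1): code 1100 → (0.917,2.000)–(0.695,1.000)
cell (0,2): code 1000 → (1.000,2.084)–(0.917,2.000)
cell (1,0): code 0110 → (1.000,0.597)–(2.000,0.387)
cell (1,2): code 1001 → (2.000,2.355)–(1.000,2.084)
cell (2,0): code 0010 → (2.000,0.387)–(2.796,1.000)
cell (2,1): code 0011 → (2.796,1.000)–(2.641,2.000)
cell (2,2): code 0001 → (2.641,2.000)–(2.000,2.355)
total: 8 segments, chained into 1 closed loop(s), length Σ = 6.455295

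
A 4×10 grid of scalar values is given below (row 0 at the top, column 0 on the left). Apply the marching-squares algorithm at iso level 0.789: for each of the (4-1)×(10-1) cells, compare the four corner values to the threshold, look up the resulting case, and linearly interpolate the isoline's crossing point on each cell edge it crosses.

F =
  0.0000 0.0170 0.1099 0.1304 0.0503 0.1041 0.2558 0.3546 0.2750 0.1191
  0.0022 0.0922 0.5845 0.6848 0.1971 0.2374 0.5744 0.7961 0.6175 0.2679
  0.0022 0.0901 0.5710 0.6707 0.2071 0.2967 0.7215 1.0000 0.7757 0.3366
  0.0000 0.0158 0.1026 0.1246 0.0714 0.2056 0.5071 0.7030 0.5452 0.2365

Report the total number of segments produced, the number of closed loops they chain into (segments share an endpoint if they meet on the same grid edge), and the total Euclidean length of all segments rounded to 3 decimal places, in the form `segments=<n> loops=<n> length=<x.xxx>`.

segments=6 loops=1 length=4.878

cell (0,6): code 0100 → (0.984,7.000)–(1.000,6.968)
cell (0,7): code 1000 → (1.000,7.040)–(0.984,7.000)
cell (1,6): code 0110 → (1.000,6.968)–(2.000,6.242)
cell (1,7): code 1001 → (2.000,7.941)–(1.000,7.040)
cell (2,6): code 0010 → (2.000,6.242)–(2.710,7.000)
cell (2,7): code 0001 → (2.710,7.000)–(2.000,7.941)
total: 6 segments, chained into 1 closed loop(s), length Σ = 4.877685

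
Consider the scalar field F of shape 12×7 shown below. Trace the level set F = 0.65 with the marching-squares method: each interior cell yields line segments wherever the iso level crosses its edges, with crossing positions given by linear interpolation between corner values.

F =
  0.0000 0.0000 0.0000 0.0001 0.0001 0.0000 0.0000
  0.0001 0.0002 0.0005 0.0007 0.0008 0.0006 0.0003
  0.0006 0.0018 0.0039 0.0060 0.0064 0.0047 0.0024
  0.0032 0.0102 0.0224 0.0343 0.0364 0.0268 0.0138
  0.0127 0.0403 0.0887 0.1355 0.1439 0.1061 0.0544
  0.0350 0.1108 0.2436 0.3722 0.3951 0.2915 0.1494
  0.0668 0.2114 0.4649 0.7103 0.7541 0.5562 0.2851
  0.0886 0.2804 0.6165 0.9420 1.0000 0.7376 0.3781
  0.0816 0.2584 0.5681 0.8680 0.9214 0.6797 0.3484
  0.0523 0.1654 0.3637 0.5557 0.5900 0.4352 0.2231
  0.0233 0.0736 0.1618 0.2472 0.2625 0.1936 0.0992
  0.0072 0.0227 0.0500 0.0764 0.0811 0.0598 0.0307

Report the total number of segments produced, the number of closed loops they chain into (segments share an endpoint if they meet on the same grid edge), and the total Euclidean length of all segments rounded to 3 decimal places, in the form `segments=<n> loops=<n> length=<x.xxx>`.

segments=12 loops=1 length=9.758

cell (5,2): code 0100 → (5.822,3.000)–(6.000,2.754)
cell (5,3): code 1100 → (5.710,4.000)–(5.822,3.000)
cell (5,4): code 1000 → (6.000,4.526)–(5.710,4.000)
cell (6,2): code 0110 → (6.000,2.754)–(7.000,2.103)
cell (6,4): code 1101 → (6.517,5.000)–(6.000,4.526)
cell (6,5): code 1000 → (7.000,5.244)–(6.517,5.000)
cell (7,2): code 0110 → (7.000,2.103)–(8.000,2.273)
cell (7,5): code 1001 → (8.000,5.090)–(7.000,5.244)
cell (8,2): code 0010 → (8.000,2.273)–(8.698,3.000)
cell (8,3): code 0011 → (8.698,3.000)–(8.819,4.000)
cell (8,4): code 0011 → (8.819,4.000)–(8.121,5.000)
cell (8,5): code 0001 → (8.121,5.000)–(8.000,5.090)
total: 12 segments, chained into 1 closed loop(s), length Σ = 9.757708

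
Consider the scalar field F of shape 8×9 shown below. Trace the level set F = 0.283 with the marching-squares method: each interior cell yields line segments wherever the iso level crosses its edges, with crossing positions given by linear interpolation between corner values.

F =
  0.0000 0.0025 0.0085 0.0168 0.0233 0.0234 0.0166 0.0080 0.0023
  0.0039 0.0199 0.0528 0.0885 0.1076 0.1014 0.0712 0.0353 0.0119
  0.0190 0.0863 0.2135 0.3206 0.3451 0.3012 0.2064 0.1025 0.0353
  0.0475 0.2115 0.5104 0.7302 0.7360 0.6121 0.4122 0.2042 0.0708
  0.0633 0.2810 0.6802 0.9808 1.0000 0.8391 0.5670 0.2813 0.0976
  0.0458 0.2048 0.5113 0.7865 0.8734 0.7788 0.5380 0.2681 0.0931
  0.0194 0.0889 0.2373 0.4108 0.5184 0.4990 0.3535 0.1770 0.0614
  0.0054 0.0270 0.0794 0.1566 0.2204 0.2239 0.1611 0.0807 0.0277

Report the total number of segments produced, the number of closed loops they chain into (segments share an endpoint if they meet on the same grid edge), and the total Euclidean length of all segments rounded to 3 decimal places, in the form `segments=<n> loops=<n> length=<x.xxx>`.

cell (1,2): code 0100 → (1.838,3.000)–(2.000,2.649)
cell (1,3): code 1100 → (1.739,4.000)–(1.838,3.000)
cell (1,4): code 1100 → (1.909,5.000)–(1.739,4.000)
cell (1,5): code 1000 → (2.000,5.192)–(1.909,5.000)
cell (2,1): code 0100 → (2.234,2.000)–(3.000,1.239)
cell (2,2): code 1110 → (2.000,2.649)–(2.234,2.000)
cell (2,5): code 1101 → (2.372,6.000)–(2.000,5.192)
cell (2,6): code 1000 → (3.000,6.621)–(2.372,6.000)
cell (3,1): code 0110 → (3.000,1.239)–(4.000,1.005)
cell (3,6): code 1001 → (4.000,6.994)–(3.000,6.621)
cell (4,1): code 0110 → (4.000,1.005)–(5.000,1.255)
cell (4,6): code 1001 → (5.000,6.945)–(4.000,6.994)
cell (5,1): code 0010 → (5.000,1.255)–(5.833,2.000)
cell (5,2): code 0111 → (5.833,2.000)–(6.000,2.263)
cell (5,6): code 1001 → (6.000,6.399)–(5.000,6.945)
cell (6,2): code 0010 → (6.000,2.263)–(6.503,3.000)
cell (6,3): code 0011 → (6.503,3.000)–(6.790,4.000)
cell (6,4): code 0011 → (6.790,4.000)–(6.785,5.000)
cell (6,5): code 0011 → (6.785,5.000)–(6.366,6.000)
cell (6,6): code 0001 → (6.366,6.000)–(6.000,6.399)
total: 20 segments, chained into 1 closed loop(s), length Σ = 17.413865

segments=20 loops=1 length=17.414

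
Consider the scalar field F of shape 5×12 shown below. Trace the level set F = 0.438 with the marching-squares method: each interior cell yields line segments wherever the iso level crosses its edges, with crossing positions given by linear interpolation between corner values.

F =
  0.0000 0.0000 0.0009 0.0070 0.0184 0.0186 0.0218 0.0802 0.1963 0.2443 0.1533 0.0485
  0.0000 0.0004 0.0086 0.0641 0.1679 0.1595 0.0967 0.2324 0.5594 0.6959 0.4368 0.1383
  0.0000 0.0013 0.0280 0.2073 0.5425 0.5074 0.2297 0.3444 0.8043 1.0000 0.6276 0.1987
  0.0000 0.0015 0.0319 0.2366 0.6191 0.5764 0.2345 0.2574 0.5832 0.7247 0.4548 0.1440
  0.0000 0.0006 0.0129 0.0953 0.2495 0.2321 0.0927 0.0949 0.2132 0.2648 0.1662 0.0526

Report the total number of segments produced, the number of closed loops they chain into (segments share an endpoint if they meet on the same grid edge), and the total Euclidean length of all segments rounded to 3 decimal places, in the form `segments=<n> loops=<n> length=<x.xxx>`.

segments=20 loops=2 length=15.859

cell (0,7): code 0100 → (0.666,8.000)–(1.000,7.629)
cell (0,8): code 1100 → (0.429,9.000)–(0.666,8.000)
cell (0,9): code 1000 → (1.000,9.995)–(0.429,9.000)
cell (1,3): code 0100 → (1.721,4.000)–(2.000,3.688)
cell (1,4): code 1100 → (1.801,5.000)–(1.721,4.000)
cell (1,5): code 1000 → (2.000,5.250)–(1.801,5.000)
cell (1,7): code 0110 → (1.000,7.629)–(2.000,7.204)
cell (1,9): code 1101 → (1.006,10.000)–(1.000,9.995)
cell (1,10): code 1000 → (2.000,10.442)–(1.006,10.000)
cell (2,3): code 0110 → (2.000,3.688)–(3.000,3.527)
cell (2,5): code 1001 → (3.000,5.405)–(2.000,5.250)
cell (2,7): code 0110 → (2.000,7.204)–(3.000,7.554)
cell (2,10): code 1001 → (3.000,10.054)–(2.000,10.442)
cell (3,3): code 0010 → (3.000,3.527)–(3.490,4.000)
cell (3,4): code 0011 → (3.490,4.000)–(3.402,5.000)
cell (3,5): code 0001 → (3.402,5.000)–(3.000,5.405)
cell (3,7): code 0010 → (3.000,7.554)–(3.392,8.000)
cell (3,8): code 0011 → (3.392,8.000)–(3.623,9.000)
cell (3,9): code 0011 → (3.623,9.000)–(3.058,10.000)
cell (3,10): code 0001 → (3.058,10.000)–(3.000,10.054)
total: 20 segments, chained into 2 closed loop(s), length Σ = 15.859401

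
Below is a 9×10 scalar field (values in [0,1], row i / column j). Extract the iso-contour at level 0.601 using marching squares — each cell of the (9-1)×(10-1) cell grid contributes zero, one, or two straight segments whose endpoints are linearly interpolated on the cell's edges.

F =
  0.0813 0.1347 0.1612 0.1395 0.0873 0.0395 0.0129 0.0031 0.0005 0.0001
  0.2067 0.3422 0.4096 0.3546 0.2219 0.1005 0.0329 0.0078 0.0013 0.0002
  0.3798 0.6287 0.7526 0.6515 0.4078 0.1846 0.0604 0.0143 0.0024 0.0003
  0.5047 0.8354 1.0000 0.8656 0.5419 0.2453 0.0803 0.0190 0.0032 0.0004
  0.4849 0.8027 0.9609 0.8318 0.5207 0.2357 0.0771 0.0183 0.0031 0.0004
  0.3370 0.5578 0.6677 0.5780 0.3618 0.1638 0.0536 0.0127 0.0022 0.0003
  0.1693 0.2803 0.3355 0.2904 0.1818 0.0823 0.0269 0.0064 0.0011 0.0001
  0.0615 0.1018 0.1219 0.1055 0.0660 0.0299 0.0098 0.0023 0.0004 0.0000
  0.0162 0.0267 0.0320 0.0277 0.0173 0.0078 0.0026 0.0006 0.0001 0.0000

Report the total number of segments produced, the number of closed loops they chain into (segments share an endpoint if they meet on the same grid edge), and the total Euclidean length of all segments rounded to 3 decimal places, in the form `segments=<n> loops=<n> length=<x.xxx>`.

segments=14 loops=1 length=11.177

cell (1,0): code 0100 → (1.903,1.000)–(2.000,0.889)
cell (1,1): code 1100 → (1.558,2.000)–(1.903,1.000)
cell (1,2): code 1100 → (1.830,3.000)–(1.558,2.000)
cell (1,3): code 1000 → (2.000,3.207)–(1.830,3.000)
cell (2,0): code 0110 → (2.000,0.889)–(3.000,0.291)
cell (2,3): code 1001 → (3.000,3.817)–(2.000,3.207)
cell (3,0): code 0110 → (3.000,0.291)–(4.000,0.365)
cell (3,3): code 1001 → (4.000,3.742)–(3.000,3.817)
cell (4,0): code 0010 → (4.000,0.365)–(4.824,1.000)
cell (4,1): code 0111 → (4.824,1.000)–(5.000,1.393)
cell (4,2): code 1011 → (5.000,2.744)–(4.909,3.000)
cell (4,3): code 0001 → (4.909,3.000)–(4.000,3.742)
cell (5,1): code 0010 → (5.000,1.393)–(5.201,2.000)
cell (5,2): code 0001 → (5.201,2.000)–(5.000,2.744)
total: 14 segments, chained into 1 closed loop(s), length Σ = 11.177401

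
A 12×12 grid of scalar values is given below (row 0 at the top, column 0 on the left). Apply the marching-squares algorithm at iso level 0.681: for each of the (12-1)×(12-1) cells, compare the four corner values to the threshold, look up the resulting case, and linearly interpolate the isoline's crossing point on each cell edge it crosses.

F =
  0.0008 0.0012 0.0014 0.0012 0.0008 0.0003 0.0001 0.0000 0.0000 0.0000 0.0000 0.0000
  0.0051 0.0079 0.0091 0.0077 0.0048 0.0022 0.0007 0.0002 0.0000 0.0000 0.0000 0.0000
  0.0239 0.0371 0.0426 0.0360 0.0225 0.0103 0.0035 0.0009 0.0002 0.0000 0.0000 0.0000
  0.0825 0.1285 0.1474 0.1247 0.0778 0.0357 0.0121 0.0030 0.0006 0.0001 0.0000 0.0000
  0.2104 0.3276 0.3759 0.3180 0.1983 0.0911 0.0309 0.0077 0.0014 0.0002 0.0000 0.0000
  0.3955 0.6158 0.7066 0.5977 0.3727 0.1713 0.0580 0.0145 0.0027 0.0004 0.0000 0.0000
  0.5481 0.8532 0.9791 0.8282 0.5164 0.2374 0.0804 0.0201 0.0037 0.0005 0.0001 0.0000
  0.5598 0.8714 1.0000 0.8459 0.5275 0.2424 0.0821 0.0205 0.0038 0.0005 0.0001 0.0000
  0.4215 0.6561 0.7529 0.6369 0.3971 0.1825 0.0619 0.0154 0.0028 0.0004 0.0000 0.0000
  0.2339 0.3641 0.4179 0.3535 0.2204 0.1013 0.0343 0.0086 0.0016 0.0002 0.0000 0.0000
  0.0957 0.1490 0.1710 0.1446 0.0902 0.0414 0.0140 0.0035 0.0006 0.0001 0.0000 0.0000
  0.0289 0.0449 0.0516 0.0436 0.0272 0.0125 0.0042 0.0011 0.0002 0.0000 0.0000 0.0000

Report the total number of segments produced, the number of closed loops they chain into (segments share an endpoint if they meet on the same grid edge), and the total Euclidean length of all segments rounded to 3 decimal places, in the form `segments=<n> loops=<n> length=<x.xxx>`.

segments=14 loops=1 length=10.035

cell (4,1): code 0100 → (4.923,2.000)–(5.000,1.718)
cell (4,2): code 1000 → (5.000,2.235)–(4.923,2.000)
cell (5,0): code 0100 → (5.275,1.000)–(6.000,0.436)
cell (5,1): code 1110 → (5.000,1.718)–(5.275,1.000)
cell (5,2): code 1101 → (5.361,3.000)–(5.000,2.235)
cell (5,3): code 1000 → (6.000,3.472)–(5.361,3.000)
cell (6,0): code 0110 → (6.000,0.436)–(7.000,0.389)
cell (6,3): code 1001 → (7.000,3.518)–(6.000,3.472)
cell (7,0): code 0010 → (7.000,0.389)–(7.884,1.000)
cell (7,1): code 0111 → (7.884,1.000)–(8.000,1.257)
cell (7,2): code 1011 → (8.000,2.620)–(7.789,3.000)
cell (7,3): code 0001 → (7.789,3.000)–(7.000,3.518)
cell (8,1): code 0010 → (8.000,1.257)–(8.215,2.000)
cell (8,2): code 0001 → (8.215,2.000)–(8.000,2.620)
total: 14 segments, chained into 1 closed loop(s), length Σ = 10.034662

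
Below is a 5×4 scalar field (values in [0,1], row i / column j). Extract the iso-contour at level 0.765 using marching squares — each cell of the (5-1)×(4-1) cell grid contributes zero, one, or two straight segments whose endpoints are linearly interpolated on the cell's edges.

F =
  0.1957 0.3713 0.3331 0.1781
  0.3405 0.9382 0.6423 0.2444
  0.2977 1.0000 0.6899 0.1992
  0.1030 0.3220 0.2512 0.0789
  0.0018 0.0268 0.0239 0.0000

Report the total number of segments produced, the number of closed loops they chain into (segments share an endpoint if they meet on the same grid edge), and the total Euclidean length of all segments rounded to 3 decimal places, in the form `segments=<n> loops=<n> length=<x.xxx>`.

cell (0,0): code 0100 → (0.694,1.000)–(1.000,0.710)
cell (0,1): code 1000 → (1.000,1.585)–(0.694,1.000)
cell (1,0): code 0110 → (1.000,0.710)–(2.000,0.665)
cell (1,1): code 1001 → (2.000,1.758)–(1.000,1.585)
cell (2,0): code 0010 → (2.000,0.665)–(2.347,1.000)
cell (2,1): code 0001 → (2.347,1.000)–(2.000,1.758)
total: 6 segments, chained into 1 closed loop(s), length Σ = 4.412225

segments=6 loops=1 length=4.412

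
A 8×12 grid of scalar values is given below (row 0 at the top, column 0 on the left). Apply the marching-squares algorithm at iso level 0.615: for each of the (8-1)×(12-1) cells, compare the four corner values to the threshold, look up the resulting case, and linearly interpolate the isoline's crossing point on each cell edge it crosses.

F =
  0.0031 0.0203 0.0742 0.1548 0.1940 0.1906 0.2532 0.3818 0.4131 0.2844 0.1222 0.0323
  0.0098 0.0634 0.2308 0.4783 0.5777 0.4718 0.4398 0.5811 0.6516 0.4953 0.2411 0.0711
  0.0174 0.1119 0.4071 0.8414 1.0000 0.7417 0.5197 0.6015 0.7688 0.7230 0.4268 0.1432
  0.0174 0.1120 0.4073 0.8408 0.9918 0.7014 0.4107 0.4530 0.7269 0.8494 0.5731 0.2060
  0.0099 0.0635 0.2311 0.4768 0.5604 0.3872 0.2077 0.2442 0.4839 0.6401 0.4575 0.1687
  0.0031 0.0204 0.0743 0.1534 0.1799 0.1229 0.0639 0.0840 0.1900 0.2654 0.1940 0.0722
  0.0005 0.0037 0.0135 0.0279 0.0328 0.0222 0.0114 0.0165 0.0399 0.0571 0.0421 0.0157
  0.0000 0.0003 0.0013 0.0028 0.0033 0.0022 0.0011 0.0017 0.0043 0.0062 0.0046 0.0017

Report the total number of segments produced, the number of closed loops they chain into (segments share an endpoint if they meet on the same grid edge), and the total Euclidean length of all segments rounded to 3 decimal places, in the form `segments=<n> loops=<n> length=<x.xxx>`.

cell (0,7): code 0100 → (0.847,8.000)–(1.000,7.481)
cell (0,8): code 1000 → (1.000,8.234)–(0.847,8.000)
cell (1,2): code 0100 → (1.376,3.000)–(2.000,2.479)
cell (1,3): code 1100 → (1.088,4.000)–(1.376,3.000)
cell (1,4): code 1100 → (1.531,5.000)–(1.088,4.000)
cell (1,5): code 1000 → (2.000,5.571)–(1.531,5.000)
cell (1,7): code 0110 → (1.000,7.481)–(2.000,7.081)
cell (1,8): code 1101 → (1.526,9.000)–(1.000,8.234)
cell (1,9): code 1000 → (2.000,9.365)–(1.526,9.000)
cell (2,2): code 0110 → (2.000,2.479)–(3.000,2.479)
cell (2,5): code 1001 → (3.000,5.297)–(2.000,5.571)
cell (2,7): code 0110 → (2.000,7.081)–(3.000,7.591)
cell (2,9): code 1001 → (3.000,9.848)–(2.000,9.365)
cell (3,2): code 0010 → (3.000,2.479)–(3.620,3.000)
cell (3,3): code 0011 → (3.620,3.000)–(3.873,4.000)
cell (3,4): code 0011 → (3.873,4.000)–(3.275,5.000)
cell (3,5): code 0001 → (3.275,5.000)–(3.000,5.297)
cell (3,7): code 0010 → (3.000,7.591)–(3.460,8.000)
cell (3,8): code 0111 → (3.460,8.000)–(4.000,8.839)
cell (3,9): code 1001 → (4.000,9.137)–(3.000,9.848)
cell (4,8): code 0010 → (4.000,8.839)–(4.067,9.000)
cell (4,9): code 0001 → (4.067,9.000)–(4.000,9.137)
total: 22 segments, chained into 2 closed loop(s), length Σ = 17.961014

segments=22 loops=2 length=17.961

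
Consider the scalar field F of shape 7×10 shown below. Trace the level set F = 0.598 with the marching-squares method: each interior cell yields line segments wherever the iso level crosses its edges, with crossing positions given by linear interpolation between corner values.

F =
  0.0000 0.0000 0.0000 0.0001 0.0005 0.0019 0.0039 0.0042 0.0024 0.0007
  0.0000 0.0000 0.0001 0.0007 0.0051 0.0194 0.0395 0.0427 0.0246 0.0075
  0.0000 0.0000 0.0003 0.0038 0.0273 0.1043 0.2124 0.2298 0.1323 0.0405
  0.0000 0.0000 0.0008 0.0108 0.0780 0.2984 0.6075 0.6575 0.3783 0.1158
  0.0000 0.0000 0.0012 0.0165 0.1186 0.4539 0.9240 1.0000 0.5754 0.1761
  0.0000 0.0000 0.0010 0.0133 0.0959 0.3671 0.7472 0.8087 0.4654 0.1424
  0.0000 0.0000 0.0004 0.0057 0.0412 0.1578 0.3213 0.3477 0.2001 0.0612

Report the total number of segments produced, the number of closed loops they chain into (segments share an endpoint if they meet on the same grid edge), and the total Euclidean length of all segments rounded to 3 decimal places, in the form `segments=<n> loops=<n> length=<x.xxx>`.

segments=10 loops=1 length=8.135

cell (2,5): code 0100 → (2.976,6.000)–(3.000,5.969)
cell (2,6): code 1100 → (2.861,7.000)–(2.976,6.000)
cell (2,7): code 1000 → (3.000,7.213)–(2.861,7.000)
cell (3,5): code 0110 → (3.000,5.969)–(4.000,5.307)
cell (3,7): code 1001 → (4.000,7.947)–(3.000,7.213)
cell (4,5): code 0110 → (4.000,5.307)–(5.000,5.607)
cell (4,7): code 1001 → (5.000,7.614)–(4.000,7.947)
cell (5,5): code 0010 → (5.000,5.607)–(5.350,6.000)
cell (5,6): code 0011 → (5.350,6.000)–(5.457,7.000)
cell (5,7): code 0001 → (5.457,7.000)–(5.000,7.614)
total: 10 segments, chained into 1 closed loop(s), length Σ = 8.135388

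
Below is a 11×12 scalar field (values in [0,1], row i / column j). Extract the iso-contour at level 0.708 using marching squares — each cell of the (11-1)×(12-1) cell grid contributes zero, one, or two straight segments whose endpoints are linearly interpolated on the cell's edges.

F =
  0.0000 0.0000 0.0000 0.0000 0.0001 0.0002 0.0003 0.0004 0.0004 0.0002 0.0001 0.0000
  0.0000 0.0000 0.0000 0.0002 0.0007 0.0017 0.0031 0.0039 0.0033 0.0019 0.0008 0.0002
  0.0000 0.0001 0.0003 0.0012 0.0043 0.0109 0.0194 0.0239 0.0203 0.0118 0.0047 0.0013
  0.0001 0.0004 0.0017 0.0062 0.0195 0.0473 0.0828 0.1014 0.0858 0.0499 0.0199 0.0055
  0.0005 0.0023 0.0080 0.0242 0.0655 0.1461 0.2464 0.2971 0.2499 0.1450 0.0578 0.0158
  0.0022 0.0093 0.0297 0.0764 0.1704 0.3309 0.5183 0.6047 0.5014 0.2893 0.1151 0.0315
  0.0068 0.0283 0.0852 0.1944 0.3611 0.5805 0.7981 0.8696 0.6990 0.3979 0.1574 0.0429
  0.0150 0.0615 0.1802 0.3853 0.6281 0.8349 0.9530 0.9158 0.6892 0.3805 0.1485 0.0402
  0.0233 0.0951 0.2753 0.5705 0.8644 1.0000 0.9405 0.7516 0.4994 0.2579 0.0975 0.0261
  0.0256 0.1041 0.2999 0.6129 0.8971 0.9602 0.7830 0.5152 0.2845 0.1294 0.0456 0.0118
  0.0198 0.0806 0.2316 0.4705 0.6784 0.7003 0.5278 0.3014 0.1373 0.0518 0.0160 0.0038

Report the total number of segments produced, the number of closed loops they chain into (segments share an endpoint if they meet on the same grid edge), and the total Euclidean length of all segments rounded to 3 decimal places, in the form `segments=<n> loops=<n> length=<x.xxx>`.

segments=16 loops=1 length=13.923

cell (5,5): code 0100 → (5.678,6.000)–(6.000,5.586)
cell (5,6): code 1100 → (5.390,7.000)–(5.678,6.000)
cell (5,7): code 1000 → (6.000,7.947)–(5.390,7.000)
cell (6,4): code 0100 → (6.501,5.000)–(7.000,4.386)
cell (6,5): code 1110 → (6.000,5.586)–(6.501,5.000)
cell (6,7): code 1001 → (7.000,7.917)–(6.000,7.947)
cell (7,3): code 0100 → (7.338,4.000)–(8.000,3.468)
cell (7,4): code 1110 → (7.000,4.386)–(7.338,4.000)
cell (7,7): code 1001 → (8.000,7.173)–(7.000,7.917)
cell (8,3): code 0110 → (8.000,3.468)–(9.000,3.335)
cell (8,6): code 1011 → (9.000,6.280)–(8.184,7.000)
cell (8,7): code 0001 → (8.184,7.000)–(8.000,7.173)
cell (9,3): code 0010 → (9.000,3.335)–(9.865,4.000)
cell (9,4): code 0011 → (9.865,4.000)–(9.970,5.000)
cell (9,5): code 0011 → (9.970,5.000)–(9.294,6.000)
cell (9,6): code 0001 → (9.294,6.000)–(9.000,6.280)
total: 16 segments, chained into 1 closed loop(s), length Σ = 13.922768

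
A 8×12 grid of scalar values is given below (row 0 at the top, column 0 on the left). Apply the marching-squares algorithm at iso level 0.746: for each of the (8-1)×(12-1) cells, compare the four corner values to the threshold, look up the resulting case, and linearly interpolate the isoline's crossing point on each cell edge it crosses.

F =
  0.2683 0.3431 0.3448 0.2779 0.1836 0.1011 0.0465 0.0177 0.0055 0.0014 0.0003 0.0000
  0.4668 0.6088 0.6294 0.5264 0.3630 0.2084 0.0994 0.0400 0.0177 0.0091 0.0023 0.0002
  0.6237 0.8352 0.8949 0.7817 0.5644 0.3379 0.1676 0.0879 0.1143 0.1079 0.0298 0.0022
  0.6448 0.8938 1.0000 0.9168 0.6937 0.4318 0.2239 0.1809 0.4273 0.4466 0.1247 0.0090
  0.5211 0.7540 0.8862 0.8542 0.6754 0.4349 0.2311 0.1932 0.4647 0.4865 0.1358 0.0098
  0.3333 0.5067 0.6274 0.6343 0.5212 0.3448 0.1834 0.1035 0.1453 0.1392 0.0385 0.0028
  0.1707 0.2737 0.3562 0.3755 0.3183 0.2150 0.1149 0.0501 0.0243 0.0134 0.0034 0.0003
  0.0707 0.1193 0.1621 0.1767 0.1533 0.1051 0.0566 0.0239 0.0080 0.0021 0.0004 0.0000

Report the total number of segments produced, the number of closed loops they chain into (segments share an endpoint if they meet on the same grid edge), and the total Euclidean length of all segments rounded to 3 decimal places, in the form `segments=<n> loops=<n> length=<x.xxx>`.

cell (1,0): code 0100 → (1.606,1.000)–(2.000,0.578)
cell (1,1): code 1100 → (1.439,2.000)–(1.606,1.000)
cell (1,2): code 1100 → (1.860,3.000)–(1.439,2.000)
cell (1,3): code 1000 → (2.000,3.164)–(1.860,3.000)
cell (2,0): code 0110 → (2.000,0.578)–(3.000,0.406)
cell (2,3): code 1001 → (3.000,3.766)–(2.000,3.164)
cell (3,0): code 0110 → (3.000,0.406)–(4.000,0.966)
cell (3,3): code 1001 → (4.000,3.605)–(3.000,3.766)
cell (4,0): code 0010 → (4.000,0.966)–(4.032,1.000)
cell (4,1): code 0011 → (4.032,1.000)–(4.542,2.000)
cell (4,2): code 0011 → (4.542,2.000)–(4.492,3.000)
cell (4,3): code 0001 → (4.492,3.000)–(4.000,3.605)
total: 12 segments, chained into 1 closed loop(s), length Σ = 10.182379

segments=12 loops=1 length=10.182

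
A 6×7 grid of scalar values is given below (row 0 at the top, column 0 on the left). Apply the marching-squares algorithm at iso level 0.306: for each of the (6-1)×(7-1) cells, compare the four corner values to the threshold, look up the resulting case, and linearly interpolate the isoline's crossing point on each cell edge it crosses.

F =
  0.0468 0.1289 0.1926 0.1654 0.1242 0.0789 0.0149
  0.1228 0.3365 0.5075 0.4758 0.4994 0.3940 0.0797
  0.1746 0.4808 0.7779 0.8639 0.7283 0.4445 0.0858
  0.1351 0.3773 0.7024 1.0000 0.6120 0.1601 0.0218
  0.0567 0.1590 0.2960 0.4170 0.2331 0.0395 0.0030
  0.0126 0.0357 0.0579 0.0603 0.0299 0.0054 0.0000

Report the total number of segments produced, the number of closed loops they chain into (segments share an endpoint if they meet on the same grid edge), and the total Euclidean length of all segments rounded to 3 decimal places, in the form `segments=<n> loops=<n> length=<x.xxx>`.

segments=18 loops=1 length=13.966

cell (0,0): code 0100 → (0.853,1.000)–(1.000,0.857)
cell (0,1): code 1100 → (0.360,2.000)–(0.853,1.000)
cell (0,2): code 1100 → (0.453,3.000)–(0.360,2.000)
cell (0,3): code 1100 → (0.485,4.000)–(0.453,3.000)
cell (0,4): code 1100 → (0.721,5.000)–(0.485,4.000)
cell (0,5): code 1000 → (1.000,5.280)–(0.721,5.000)
cell (1,0): code 0110 → (1.000,0.857)–(2.000,0.429)
cell (1,5): code 1001 → (2.000,5.386)–(1.000,5.280)
cell (2,0): code 0110 → (2.000,0.429)–(3.000,0.706)
cell (2,4): code 1011 → (3.000,4.677)–(2.487,5.000)
cell (2,5): code 0001 → (2.487,5.000)–(2.000,5.386)
cell (3,0): code 0010 → (3.000,0.706)–(3.327,1.000)
cell (3,1): code 0011 → (3.327,1.000)–(3.975,2.000)
cell (3,2): code 0111 → (3.975,2.000)–(4.000,2.083)
cell (3,3): code 1011 → (4.000,3.604)–(3.808,4.000)
cell (3,4): code 0001 → (3.808,4.000)–(3.000,4.677)
cell (4,2): code 0010 → (4.000,2.083)–(4.311,3.000)
cell (4,3): code 0001 → (4.311,3.000)–(4.000,3.604)
total: 18 segments, chained into 1 closed loop(s), length Σ = 13.966366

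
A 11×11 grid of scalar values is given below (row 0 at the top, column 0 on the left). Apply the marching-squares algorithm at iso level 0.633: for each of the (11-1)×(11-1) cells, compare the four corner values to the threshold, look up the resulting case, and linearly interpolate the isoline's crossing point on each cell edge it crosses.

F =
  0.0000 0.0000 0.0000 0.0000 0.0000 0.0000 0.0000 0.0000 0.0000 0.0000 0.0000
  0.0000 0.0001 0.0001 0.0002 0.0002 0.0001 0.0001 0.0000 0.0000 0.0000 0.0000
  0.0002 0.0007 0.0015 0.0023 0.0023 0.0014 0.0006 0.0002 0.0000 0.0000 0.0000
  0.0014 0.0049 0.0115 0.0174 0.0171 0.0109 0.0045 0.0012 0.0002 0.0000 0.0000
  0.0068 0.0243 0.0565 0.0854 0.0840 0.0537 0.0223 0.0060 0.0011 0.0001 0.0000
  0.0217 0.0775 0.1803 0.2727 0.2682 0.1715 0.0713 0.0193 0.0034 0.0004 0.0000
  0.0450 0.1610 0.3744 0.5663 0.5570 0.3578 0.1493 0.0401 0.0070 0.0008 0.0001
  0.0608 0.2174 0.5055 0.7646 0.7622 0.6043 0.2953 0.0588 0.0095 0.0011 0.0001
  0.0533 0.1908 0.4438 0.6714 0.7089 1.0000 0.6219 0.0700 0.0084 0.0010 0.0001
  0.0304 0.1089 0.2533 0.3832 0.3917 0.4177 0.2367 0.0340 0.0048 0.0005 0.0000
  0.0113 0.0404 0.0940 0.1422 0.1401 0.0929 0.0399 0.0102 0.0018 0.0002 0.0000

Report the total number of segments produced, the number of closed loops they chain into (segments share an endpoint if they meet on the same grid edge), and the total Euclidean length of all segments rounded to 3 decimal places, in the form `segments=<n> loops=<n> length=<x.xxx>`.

cell (6,2): code 0100 → (6.336,3.000)–(7.000,2.492)
cell (6,3): code 1100 → (6.370,4.000)–(6.336,3.000)
cell (6,4): code 1000 → (7.000,4.818)–(6.370,4.000)
cell (7,2): code 0110 → (7.000,2.492)–(8.000,2.831)
cell (7,4): code 1101 → (7.073,5.000)–(7.000,4.818)
cell (7,5): code 1000 → (8.000,5.971)–(7.073,5.000)
cell (8,2): code 0010 → (8.000,2.831)–(8.133,3.000)
cell (8,3): code 0011 → (8.133,3.000)–(8.239,4.000)
cell (8,4): code 0011 → (8.239,4.000)–(8.630,5.000)
cell (8,5): code 0001 → (8.630,5.000)–(8.000,5.971)
total: 10 segments, chained into 1 closed loop(s), length Σ = 8.914520

segments=10 loops=1 length=8.915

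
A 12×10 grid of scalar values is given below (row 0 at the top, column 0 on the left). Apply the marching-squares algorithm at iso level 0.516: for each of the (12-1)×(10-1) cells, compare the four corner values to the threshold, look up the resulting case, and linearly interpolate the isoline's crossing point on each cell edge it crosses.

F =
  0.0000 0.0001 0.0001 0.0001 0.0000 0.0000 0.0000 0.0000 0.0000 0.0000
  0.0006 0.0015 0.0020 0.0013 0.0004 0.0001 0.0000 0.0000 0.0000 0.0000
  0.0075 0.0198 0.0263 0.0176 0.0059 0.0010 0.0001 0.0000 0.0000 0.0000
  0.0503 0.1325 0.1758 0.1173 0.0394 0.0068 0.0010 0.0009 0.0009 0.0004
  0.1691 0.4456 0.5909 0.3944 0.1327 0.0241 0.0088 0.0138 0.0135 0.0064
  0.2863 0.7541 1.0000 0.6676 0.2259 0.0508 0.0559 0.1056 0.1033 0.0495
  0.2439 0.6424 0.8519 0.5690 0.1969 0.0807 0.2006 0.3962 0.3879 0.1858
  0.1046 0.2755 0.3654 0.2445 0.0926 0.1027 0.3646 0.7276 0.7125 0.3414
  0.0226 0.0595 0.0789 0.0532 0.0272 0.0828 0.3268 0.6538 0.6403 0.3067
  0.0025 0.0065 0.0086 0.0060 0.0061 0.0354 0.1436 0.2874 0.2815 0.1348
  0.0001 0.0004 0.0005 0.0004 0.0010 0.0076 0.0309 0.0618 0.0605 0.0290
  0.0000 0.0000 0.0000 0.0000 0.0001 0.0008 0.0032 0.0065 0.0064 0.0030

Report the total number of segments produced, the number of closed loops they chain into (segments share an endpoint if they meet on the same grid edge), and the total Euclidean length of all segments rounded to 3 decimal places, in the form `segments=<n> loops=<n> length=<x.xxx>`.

cell (3,1): code 0100 → (3.820,2.000)–(4.000,1.485)
cell (3,2): code 1000 → (4.000,2.381)–(3.820,2.000)
cell (4,0): code 0100 → (4.228,1.000)–(5.000,0.491)
cell (4,1): code 1110 → (4.000,1.485)–(4.228,1.000)
cell (4,2): code 1101 → (4.445,3.000)–(4.000,2.381)
cell (4,3): code 1000 → (5.000,3.343)–(4.445,3.000)
cell (5,0): code 0110 → (5.000,0.491)–(6.000,0.683)
cell (5,3): code 1001 → (6.000,3.142)–(5.000,3.343)
cell (6,0): code 0010 → (6.000,0.683)–(6.345,1.000)
cell (6,1): code 0011 → (6.345,1.000)–(6.690,2.000)
cell (6,2): code 0011 → (6.690,2.000)–(6.163,3.000)
cell (6,3): code 0001 → (6.163,3.000)–(6.000,3.142)
cell (6,6): code 0100 → (6.361,7.000)–(7.000,6.417)
cell (6,7): code 1100 → (6.395,8.000)–(6.361,7.000)
cell (6,8): code 1000 → (7.000,8.530)–(6.395,8.000)
cell (7,6): code 0110 → (7.000,6.417)–(8.000,6.579)
cell (7,8): code 1001 → (8.000,8.373)–(7.000,8.530)
cell (8,6): code 0010 → (8.000,6.579)–(8.376,7.000)
cell (8,7): code 0011 → (8.376,7.000)–(8.346,8.000)
cell (8,8): code 0001 → (8.346,8.000)–(8.000,8.373)
total: 20 segments, chained into 2 closed loop(s), length Σ = 15.523063

segments=20 loops=2 length=15.523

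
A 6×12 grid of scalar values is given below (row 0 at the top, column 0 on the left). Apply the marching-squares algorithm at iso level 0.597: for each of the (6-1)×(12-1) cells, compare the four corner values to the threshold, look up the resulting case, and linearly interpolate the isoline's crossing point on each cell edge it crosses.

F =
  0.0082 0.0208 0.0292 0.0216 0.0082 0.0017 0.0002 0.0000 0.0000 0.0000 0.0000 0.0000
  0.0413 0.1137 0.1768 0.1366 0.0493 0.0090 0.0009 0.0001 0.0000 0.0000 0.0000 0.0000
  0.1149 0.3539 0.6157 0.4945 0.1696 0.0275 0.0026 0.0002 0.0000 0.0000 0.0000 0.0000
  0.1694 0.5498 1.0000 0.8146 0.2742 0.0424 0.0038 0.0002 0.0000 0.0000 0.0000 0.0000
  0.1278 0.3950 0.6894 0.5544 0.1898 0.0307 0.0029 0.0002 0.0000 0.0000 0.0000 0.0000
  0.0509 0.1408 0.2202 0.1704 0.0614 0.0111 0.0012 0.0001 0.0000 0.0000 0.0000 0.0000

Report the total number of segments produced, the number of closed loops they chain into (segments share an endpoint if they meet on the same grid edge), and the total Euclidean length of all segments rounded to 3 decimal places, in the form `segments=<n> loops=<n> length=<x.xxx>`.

segments=10 loops=1 length=6.756

cell (1,1): code 0100 → (1.957,2.000)–(2.000,1.929)
cell (1,2): code 1000 → (2.000,2.154)–(1.957,2.000)
cell (2,1): code 0110 → (2.000,1.929)–(3.000,1.105)
cell (2,2): code 1101 → (2.320,3.000)–(2.000,2.154)
cell (2,3): code 1000 → (3.000,3.403)–(2.320,3.000)
cell (3,1): code 0110 → (3.000,1.105)–(4.000,1.686)
cell (3,2): code 1011 → (4.000,2.684)–(3.836,3.000)
cell (3,3): code 0001 → (3.836,3.000)–(3.000,3.403)
cell (4,1): code 0010 → (4.000,1.686)–(4.197,2.000)
cell (4,2): code 0001 → (4.197,2.000)–(4.000,2.684)
total: 10 segments, chained into 1 closed loop(s), length Σ = 6.756301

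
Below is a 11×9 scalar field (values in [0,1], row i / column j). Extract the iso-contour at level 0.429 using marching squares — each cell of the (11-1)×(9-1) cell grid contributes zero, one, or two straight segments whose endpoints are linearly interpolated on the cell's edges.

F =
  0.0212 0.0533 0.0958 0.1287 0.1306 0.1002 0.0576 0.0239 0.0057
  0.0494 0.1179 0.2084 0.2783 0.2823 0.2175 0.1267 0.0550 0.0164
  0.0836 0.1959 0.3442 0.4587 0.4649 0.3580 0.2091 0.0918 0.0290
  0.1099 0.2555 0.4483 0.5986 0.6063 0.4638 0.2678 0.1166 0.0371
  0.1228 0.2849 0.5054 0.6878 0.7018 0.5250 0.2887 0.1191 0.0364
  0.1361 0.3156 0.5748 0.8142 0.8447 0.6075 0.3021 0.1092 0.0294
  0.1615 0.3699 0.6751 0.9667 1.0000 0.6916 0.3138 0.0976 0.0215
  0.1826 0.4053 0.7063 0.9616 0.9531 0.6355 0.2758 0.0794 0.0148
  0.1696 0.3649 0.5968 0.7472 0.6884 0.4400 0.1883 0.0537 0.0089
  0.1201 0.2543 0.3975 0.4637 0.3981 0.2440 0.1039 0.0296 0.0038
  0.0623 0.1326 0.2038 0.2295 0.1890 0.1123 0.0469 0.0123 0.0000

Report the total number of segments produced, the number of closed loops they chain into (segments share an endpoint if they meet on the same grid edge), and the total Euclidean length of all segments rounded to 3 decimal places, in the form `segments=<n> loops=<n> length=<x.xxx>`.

cell (1,2): code 0100 → (1.835,3.000)–(2.000,2.741)
cell (1,3): code 1100 → (1.803,4.000)–(1.835,3.000)
cell (1,4): code 1000 → (2.000,4.336)–(1.803,4.000)
cell (2,1): code 0100 → (2.815,2.000)–(3.000,1.900)
cell (2,2): code 1110 → (2.000,2.741)–(2.815,2.000)
cell (2,4): code 1101 → (2.671,5.000)–(2.000,4.336)
cell (2,5): code 1000 → (3.000,5.178)–(2.671,5.000)
cell (3,1): code 0110 → (3.000,1.900)–(4.000,1.654)
cell (3,5): code 1001 → (4.000,5.406)–(3.000,5.178)
cell (4,1): code 0110 → (4.000,1.654)–(5.000,1.438)
cell (4,5): code 1001 → (5.000,5.584)–(4.000,5.406)
cell (5,1): code 0110 → (5.000,1.438)–(6.000,1.194)
cell (5,5): code 1001 → (6.000,5.695)–(5.000,5.584)
cell (6,1): code 0110 → (6.000,1.194)–(7.000,1.079)
cell (6,5): code 1001 → (7.000,5.574)–(6.000,5.695)
cell (7,1): code 0110 → (7.000,1.079)–(8.000,1.276)
cell (7,5): code 1001 → (8.000,5.044)–(7.000,5.574)
cell (8,1): code 0010 → (8.000,1.276)–(8.842,2.000)
cell (8,2): code 0111 → (8.842,2.000)–(9.000,2.476)
cell (8,3): code 1011 → (9.000,3.529)–(8.894,4.000)
cell (8,4): code 0011 → (8.894,4.000)–(8.056,5.000)
cell (8,5): code 0001 → (8.056,5.000)–(8.000,5.044)
cell (9,2): code 0010 → (9.000,2.476)–(9.148,3.000)
cell (9,3): code 0001 → (9.148,3.000)–(9.000,3.529)
total: 24 segments, chained into 1 closed loop(s), length Σ = 19.185570

segments=24 loops=1 length=19.186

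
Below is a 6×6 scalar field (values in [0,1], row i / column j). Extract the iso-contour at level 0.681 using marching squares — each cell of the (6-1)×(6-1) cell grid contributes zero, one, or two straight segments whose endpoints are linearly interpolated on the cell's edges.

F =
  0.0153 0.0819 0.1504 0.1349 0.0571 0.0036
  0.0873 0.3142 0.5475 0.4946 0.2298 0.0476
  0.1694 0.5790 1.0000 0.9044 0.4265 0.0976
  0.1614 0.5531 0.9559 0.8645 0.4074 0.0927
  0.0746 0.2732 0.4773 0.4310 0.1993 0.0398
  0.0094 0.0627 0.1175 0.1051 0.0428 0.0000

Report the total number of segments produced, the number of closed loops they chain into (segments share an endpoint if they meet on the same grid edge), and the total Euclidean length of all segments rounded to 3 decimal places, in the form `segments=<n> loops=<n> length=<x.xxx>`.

cell (1,1): code 0100 → (1.295,2.000)–(2.000,1.242)
cell (1,2): code 1100 → (1.455,3.000)–(1.295,2.000)
cell (1,3): code 1000 → (2.000,3.467)–(1.455,3.000)
cell (2,1): code 0110 → (2.000,1.242)–(3.000,1.318)
cell (2,3): code 1001 → (3.000,3.401)–(2.000,3.467)
cell (3,1): code 0010 → (3.000,1.318)–(3.574,2.000)
cell (3,2): code 0011 → (3.574,2.000)–(3.423,3.000)
cell (3,3): code 0001 → (3.423,3.000)–(3.000,3.401)
total: 8 segments, chained into 1 closed loop(s), length Σ = 7.257519

segments=8 loops=1 length=7.258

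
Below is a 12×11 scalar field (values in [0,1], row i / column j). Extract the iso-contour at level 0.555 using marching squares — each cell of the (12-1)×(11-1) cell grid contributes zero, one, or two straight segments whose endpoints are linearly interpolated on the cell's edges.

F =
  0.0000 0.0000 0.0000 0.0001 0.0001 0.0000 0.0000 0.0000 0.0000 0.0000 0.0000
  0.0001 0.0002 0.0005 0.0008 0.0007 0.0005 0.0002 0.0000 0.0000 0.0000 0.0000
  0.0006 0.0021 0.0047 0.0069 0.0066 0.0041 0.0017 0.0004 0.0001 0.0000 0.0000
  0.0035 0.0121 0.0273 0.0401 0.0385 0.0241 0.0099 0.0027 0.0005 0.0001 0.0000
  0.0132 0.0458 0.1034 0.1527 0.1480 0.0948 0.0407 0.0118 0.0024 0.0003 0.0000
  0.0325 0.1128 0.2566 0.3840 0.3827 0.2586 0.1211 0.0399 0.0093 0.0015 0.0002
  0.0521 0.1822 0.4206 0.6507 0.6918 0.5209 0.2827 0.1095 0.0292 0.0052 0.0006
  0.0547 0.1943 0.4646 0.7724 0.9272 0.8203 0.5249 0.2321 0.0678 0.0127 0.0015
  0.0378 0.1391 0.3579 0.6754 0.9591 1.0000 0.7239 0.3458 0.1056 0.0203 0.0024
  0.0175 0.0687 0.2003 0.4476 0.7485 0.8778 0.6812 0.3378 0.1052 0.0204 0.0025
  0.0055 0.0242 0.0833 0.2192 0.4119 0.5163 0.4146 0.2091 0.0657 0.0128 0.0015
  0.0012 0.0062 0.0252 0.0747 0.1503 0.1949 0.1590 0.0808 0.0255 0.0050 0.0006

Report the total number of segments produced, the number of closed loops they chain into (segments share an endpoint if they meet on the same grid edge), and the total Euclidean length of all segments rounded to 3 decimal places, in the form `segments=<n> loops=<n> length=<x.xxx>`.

segments=16 loops=1 length=13.034

cell (5,2): code 0100 → (5.641,3.000)–(6.000,2.584)
cell (5,3): code 1100 → (5.557,4.000)–(5.641,3.000)
cell (5,4): code 1000 → (6.000,4.800)–(5.557,4.000)
cell (6,2): code 0110 → (6.000,2.584)–(7.000,2.294)
cell (6,4): code 1101 → (6.114,5.000)–(6.000,4.800)
cell (6,5): code 1000 → (7.000,5.898)–(6.114,5.000)
cell (7,2): code 0110 → (7.000,2.294)–(8.000,2.621)
cell (7,5): code 1101 → (7.151,6.000)–(7.000,5.898)
cell (7,6): code 1000 → (8.000,6.447)–(7.151,6.000)
cell (8,2): code 0010 → (8.000,2.621)–(8.529,3.000)
cell (8,3): code 0111 → (8.529,3.000)–(9.000,3.357)
cell (8,6): code 1001 → (9.000,6.368)–(8.000,6.447)
cell (9,3): code 0010 → (9.000,3.357)–(9.575,4.000)
cell (9,4): code 0011 → (9.575,4.000)–(9.893,5.000)
cell (9,5): code 0011 → (9.893,5.000)–(9.473,6.000)
cell (9,6): code 0001 → (9.473,6.000)–(9.000,6.368)
total: 16 segments, chained into 1 closed loop(s), length Σ = 13.034459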